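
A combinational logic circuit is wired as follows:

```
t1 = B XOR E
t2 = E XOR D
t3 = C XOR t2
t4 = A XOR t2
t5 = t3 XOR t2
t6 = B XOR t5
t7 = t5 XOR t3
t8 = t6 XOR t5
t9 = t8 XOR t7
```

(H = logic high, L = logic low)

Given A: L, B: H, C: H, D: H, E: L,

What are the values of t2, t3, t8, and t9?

t2 = E XOR D = L XOR H = H
t3 = C XOR t2 = H XOR H = L
t5 = t3 XOR t2 = L XOR H = H
t6 = B XOR t5 = H XOR H = L
t7 = t5 XOR t3 = H XOR L = H
t8 = t6 XOR t5 = L XOR H = H
t9 = t8 XOR t7 = H XOR H = L

t2 = H  t3 = L  t8 = H  t9 = L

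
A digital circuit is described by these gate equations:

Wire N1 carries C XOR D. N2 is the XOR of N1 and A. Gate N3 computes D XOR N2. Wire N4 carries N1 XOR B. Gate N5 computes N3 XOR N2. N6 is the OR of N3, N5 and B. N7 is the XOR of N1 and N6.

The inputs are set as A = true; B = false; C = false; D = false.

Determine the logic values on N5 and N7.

N1 = C XOR D = false XOR false = false
N2 = N1 XOR A = false XOR true = true
N3 = D XOR N2 = false XOR true = true
N5 = N3 XOR N2 = true XOR true = false
N6 = N3 OR N5 OR B = true OR false OR false = true
N7 = N1 XOR N6 = false XOR true = true

N5 = false; N7 = true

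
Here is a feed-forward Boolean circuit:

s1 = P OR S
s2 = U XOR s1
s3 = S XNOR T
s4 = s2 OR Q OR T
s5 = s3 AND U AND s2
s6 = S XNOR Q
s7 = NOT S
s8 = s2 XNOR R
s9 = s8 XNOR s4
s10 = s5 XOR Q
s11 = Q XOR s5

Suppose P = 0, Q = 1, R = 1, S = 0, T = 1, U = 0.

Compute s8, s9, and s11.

s8 = 0; s9 = 0; s11 = 1

s1 = P OR S = 0 OR 0 = 0
s2 = U XOR s1 = 0 XOR 0 = 0
s3 = S XNOR T = 0 XNOR 1 = 0
s4 = s2 OR Q OR T = 0 OR 1 OR 1 = 1
s5 = s3 AND U AND s2 = 0 AND 0 AND 0 = 0
s8 = s2 XNOR R = 0 XNOR 1 = 0
s9 = s8 XNOR s4 = 0 XNOR 1 = 0
s11 = Q XOR s5 = 1 XOR 0 = 1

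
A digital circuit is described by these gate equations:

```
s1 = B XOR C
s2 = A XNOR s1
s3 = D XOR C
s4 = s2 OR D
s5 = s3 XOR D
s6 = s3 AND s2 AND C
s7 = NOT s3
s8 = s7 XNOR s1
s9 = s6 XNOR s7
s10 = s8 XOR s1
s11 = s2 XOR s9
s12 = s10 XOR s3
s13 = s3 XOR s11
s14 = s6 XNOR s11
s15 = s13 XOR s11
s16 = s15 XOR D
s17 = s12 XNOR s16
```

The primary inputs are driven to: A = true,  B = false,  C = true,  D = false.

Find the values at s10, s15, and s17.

s1 = B XOR C = false XOR true = true
s2 = A XNOR s1 = true XNOR true = true
s3 = D XOR C = false XOR true = true
s6 = s3 AND s2 AND C = true AND true AND true = true
s7 = NOT s3 = NOT true = false
s8 = s7 XNOR s1 = false XNOR true = false
s9 = s6 XNOR s7 = true XNOR false = false
s10 = s8 XOR s1 = false XOR true = true
s11 = s2 XOR s9 = true XOR false = true
s12 = s10 XOR s3 = true XOR true = false
s13 = s3 XOR s11 = true XOR true = false
s15 = s13 XOR s11 = false XOR true = true
s16 = s15 XOR D = true XOR false = true
s17 = s12 XNOR s16 = false XNOR true = false

s10 = true, s15 = true, s17 = false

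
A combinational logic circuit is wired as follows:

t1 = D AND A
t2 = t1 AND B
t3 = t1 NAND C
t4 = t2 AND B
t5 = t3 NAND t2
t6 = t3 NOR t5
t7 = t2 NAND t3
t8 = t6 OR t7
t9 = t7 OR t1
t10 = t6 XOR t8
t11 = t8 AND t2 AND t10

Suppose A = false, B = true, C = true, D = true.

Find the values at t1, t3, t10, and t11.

t1 = false, t3 = true, t10 = true, t11 = false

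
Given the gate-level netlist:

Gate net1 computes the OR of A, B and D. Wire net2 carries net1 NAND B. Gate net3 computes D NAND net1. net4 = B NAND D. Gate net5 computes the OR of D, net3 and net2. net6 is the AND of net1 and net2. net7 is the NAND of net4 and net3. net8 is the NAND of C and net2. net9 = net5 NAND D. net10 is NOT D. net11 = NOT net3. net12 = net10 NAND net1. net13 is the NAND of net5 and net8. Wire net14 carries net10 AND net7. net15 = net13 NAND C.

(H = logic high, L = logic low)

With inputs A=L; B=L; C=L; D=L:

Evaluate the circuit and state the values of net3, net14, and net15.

net3 = H; net14 = L; net15 = H

net1 = A OR B OR D = L OR L OR L = L
net2 = net1 NAND B = L NAND L = H
net3 = D NAND net1 = L NAND L = H
net4 = B NAND D = L NAND L = H
net5 = D OR net3 OR net2 = L OR H OR H = H
net7 = net4 NAND net3 = H NAND H = L
net8 = C NAND net2 = L NAND H = H
net10 = NOT D = NOT L = H
net13 = net5 NAND net8 = H NAND H = L
net14 = net10 AND net7 = H AND L = L
net15 = net13 NAND C = L NAND L = H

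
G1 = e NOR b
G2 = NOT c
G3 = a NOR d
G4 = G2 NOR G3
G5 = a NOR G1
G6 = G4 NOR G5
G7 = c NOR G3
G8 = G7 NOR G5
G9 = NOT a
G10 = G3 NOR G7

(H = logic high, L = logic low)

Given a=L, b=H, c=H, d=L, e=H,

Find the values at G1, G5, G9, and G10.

G1 = L; G5 = H; G9 = H; G10 = L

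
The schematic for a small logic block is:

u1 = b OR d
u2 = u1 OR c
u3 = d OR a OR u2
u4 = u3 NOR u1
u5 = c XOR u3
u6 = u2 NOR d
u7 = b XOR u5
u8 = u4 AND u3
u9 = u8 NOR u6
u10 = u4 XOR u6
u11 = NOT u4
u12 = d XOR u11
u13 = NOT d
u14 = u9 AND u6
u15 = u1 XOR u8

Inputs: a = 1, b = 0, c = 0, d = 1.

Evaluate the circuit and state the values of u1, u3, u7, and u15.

u1 = 1, u3 = 1, u7 = 1, u15 = 1

u1 = b OR d = 0 OR 1 = 1
u2 = u1 OR c = 1 OR 0 = 1
u3 = d OR a OR u2 = 1 OR 1 OR 1 = 1
u4 = u3 NOR u1 = 1 NOR 1 = 0
u5 = c XOR u3 = 0 XOR 1 = 1
u7 = b XOR u5 = 0 XOR 1 = 1
u8 = u4 AND u3 = 0 AND 1 = 0
u15 = u1 XOR u8 = 1 XOR 0 = 1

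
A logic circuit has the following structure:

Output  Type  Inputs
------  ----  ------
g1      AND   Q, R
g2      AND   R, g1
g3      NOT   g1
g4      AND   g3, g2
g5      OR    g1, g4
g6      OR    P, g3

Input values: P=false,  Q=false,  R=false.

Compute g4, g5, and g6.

g1 = Q AND R = false AND false = false
g2 = R AND g1 = false AND false = false
g3 = NOT g1 = NOT false = true
g4 = g3 AND g2 = true AND false = false
g5 = g1 OR g4 = false OR false = false
g6 = P OR g3 = false OR true = true

g4 = false; g5 = false; g6 = true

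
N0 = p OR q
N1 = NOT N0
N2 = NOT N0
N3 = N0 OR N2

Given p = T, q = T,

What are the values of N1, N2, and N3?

N1 = F  N2 = F  N3 = T

N0 = p OR q = T OR T = T
N1 = NOT N0 = NOT T = F
N2 = NOT N0 = NOT T = F
N3 = N0 OR N2 = T OR F = T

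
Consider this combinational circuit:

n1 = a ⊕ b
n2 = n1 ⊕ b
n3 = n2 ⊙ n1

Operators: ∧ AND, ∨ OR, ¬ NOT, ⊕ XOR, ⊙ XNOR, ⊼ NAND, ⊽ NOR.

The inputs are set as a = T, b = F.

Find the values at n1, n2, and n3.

n1 = T, n2 = T, n3 = T

n1 = a XOR b = T XOR F = T
n2 = n1 XOR b = T XOR F = T
n3 = n2 XNOR n1 = T XNOR T = T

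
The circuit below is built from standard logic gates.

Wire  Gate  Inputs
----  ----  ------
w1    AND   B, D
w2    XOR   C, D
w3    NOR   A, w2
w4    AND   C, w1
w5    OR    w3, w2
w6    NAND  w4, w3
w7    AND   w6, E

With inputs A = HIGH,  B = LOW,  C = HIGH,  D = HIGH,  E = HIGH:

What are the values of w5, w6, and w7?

w1 = B AND D = LOW AND HIGH = LOW
w2 = C XOR D = HIGH XOR HIGH = LOW
w3 = A NOR w2 = HIGH NOR LOW = LOW
w4 = C AND w1 = HIGH AND LOW = LOW
w5 = w3 OR w2 = LOW OR LOW = LOW
w6 = w4 NAND w3 = LOW NAND LOW = HIGH
w7 = w6 AND E = HIGH AND HIGH = HIGH

w5 = LOW, w6 = HIGH, w7 = HIGH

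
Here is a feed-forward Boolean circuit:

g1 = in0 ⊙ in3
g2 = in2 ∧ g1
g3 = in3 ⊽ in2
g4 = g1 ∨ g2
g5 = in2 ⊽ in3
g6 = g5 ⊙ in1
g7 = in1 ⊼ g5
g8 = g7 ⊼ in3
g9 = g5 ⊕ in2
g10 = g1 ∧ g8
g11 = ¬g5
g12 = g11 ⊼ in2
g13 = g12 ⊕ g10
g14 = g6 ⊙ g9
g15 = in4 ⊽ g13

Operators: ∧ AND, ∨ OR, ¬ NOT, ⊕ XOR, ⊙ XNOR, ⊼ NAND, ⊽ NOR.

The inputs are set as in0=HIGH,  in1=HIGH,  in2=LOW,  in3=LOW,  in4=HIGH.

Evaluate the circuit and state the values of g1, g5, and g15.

g1 = LOW, g5 = HIGH, g15 = LOW

g1 = in0 XNOR in3 = HIGH XNOR LOW = LOW
g5 = in2 NOR in3 = LOW NOR LOW = HIGH
g7 = in1 NAND g5 = HIGH NAND HIGH = LOW
g8 = g7 NAND in3 = LOW NAND LOW = HIGH
g10 = g1 AND g8 = LOW AND HIGH = LOW
g11 = NOT g5 = NOT HIGH = LOW
g12 = g11 NAND in2 = LOW NAND LOW = HIGH
g13 = g12 XOR g10 = HIGH XOR LOW = HIGH
g15 = in4 NOR g13 = HIGH NOR HIGH = LOW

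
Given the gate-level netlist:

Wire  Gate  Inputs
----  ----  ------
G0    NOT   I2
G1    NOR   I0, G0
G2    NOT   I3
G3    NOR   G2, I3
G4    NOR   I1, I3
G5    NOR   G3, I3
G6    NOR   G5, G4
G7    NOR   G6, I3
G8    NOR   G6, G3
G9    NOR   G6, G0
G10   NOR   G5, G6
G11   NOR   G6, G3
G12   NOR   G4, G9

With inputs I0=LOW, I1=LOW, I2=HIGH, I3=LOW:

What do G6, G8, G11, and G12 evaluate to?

G6 = LOW  G8 = HIGH  G11 = HIGH  G12 = LOW

G0 = NOT I2 = NOT HIGH = LOW
G2 = NOT I3 = NOT LOW = HIGH
G3 = G2 NOR I3 = HIGH NOR LOW = LOW
G4 = I1 NOR I3 = LOW NOR LOW = HIGH
G5 = G3 NOR I3 = LOW NOR LOW = HIGH
G6 = G5 NOR G4 = HIGH NOR HIGH = LOW
G8 = G6 NOR G3 = LOW NOR LOW = HIGH
G9 = G6 NOR G0 = LOW NOR LOW = HIGH
G11 = G6 NOR G3 = LOW NOR LOW = HIGH
G12 = G4 NOR G9 = HIGH NOR HIGH = LOW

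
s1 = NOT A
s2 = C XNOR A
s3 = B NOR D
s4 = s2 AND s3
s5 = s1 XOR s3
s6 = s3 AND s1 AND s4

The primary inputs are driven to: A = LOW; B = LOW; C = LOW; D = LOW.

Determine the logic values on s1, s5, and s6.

s1 = NOT A = NOT LOW = HIGH
s2 = C XNOR A = LOW XNOR LOW = HIGH
s3 = B NOR D = LOW NOR LOW = HIGH
s4 = s2 AND s3 = HIGH AND HIGH = HIGH
s5 = s1 XOR s3 = HIGH XOR HIGH = LOW
s6 = s3 AND s1 AND s4 = HIGH AND HIGH AND HIGH = HIGH

s1 = HIGH, s5 = LOW, s6 = HIGH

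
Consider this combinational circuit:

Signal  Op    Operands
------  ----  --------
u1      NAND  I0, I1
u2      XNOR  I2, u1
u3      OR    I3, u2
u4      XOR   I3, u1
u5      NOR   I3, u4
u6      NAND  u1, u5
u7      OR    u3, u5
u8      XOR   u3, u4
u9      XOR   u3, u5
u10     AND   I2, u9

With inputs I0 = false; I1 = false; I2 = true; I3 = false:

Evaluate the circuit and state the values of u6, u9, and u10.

u1 = I0 NAND I1 = false NAND false = true
u2 = I2 XNOR u1 = true XNOR true = true
u3 = I3 OR u2 = false OR true = true
u4 = I3 XOR u1 = false XOR true = true
u5 = I3 NOR u4 = false NOR true = false
u6 = u1 NAND u5 = true NAND false = true
u9 = u3 XOR u5 = true XOR false = true
u10 = I2 AND u9 = true AND true = true

u6 = true, u9 = true, u10 = true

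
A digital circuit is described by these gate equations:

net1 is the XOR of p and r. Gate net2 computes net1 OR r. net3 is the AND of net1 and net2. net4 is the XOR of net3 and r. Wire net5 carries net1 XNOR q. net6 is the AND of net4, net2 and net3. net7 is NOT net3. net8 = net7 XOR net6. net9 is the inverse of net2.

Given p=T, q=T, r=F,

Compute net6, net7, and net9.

net1 = p XOR r = T XOR F = T
net2 = net1 OR r = T OR F = T
net3 = net1 AND net2 = T AND T = T
net4 = net3 XOR r = T XOR F = T
net6 = net4 AND net2 AND net3 = T AND T AND T = T
net7 = NOT net3 = NOT T = F
net9 = NOT net2 = NOT T = F

net6 = T, net7 = F, net9 = F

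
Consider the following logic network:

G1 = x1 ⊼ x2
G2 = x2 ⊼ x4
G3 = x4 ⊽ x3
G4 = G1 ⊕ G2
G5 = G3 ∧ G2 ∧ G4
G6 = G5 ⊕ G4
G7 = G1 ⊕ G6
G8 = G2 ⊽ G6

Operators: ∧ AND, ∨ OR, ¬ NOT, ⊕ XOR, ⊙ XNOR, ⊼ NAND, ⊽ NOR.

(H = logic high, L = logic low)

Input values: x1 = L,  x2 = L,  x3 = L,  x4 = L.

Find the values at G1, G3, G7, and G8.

G1 = H, G3 = H, G7 = H, G8 = L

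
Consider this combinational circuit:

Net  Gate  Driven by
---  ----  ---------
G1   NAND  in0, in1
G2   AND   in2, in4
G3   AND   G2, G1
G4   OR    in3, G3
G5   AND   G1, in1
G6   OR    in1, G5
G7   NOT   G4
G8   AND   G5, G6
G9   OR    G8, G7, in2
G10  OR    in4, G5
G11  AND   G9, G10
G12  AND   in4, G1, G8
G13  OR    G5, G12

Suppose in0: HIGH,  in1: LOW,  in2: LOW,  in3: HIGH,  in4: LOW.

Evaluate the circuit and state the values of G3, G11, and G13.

G1 = in0 NAND in1 = HIGH NAND LOW = HIGH
G2 = in2 AND in4 = LOW AND LOW = LOW
G3 = G2 AND G1 = LOW AND HIGH = LOW
G4 = in3 OR G3 = HIGH OR LOW = HIGH
G5 = G1 AND in1 = HIGH AND LOW = LOW
G6 = in1 OR G5 = LOW OR LOW = LOW
G7 = NOT G4 = NOT HIGH = LOW
G8 = G5 AND G6 = LOW AND LOW = LOW
G9 = G8 OR G7 OR in2 = LOW OR LOW OR LOW = LOW
G10 = in4 OR G5 = LOW OR LOW = LOW
G11 = G9 AND G10 = LOW AND LOW = LOW
G12 = in4 AND G1 AND G8 = LOW AND HIGH AND LOW = LOW
G13 = G5 OR G12 = LOW OR LOW = LOW

G3 = LOW, G11 = LOW, G13 = LOW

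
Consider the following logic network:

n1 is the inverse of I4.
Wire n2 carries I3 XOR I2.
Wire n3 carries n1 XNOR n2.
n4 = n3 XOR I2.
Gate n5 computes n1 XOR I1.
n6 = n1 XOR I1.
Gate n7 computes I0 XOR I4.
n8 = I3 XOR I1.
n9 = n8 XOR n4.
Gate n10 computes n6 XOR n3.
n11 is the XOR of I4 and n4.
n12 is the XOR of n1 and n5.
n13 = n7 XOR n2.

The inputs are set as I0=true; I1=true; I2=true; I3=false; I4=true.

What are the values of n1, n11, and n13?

n1 = NOT I4 = NOT true = false
n2 = I3 XOR I2 = false XOR true = true
n3 = n1 XNOR n2 = false XNOR true = false
n4 = n3 XOR I2 = false XOR true = true
n7 = I0 XOR I4 = true XOR true = false
n11 = I4 XOR n4 = true XOR true = false
n13 = n7 XOR n2 = false XOR true = true

n1 = false; n11 = false; n13 = true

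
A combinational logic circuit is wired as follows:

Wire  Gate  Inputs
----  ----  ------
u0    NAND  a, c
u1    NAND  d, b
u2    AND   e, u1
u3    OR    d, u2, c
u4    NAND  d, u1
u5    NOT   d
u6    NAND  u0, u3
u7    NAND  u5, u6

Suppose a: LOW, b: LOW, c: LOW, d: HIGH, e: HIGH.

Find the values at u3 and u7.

u3 = HIGH  u7 = HIGH

u0 = a NAND c = LOW NAND LOW = HIGH
u1 = d NAND b = HIGH NAND LOW = HIGH
u2 = e AND u1 = HIGH AND HIGH = HIGH
u3 = d OR u2 OR c = HIGH OR HIGH OR LOW = HIGH
u5 = NOT d = NOT HIGH = LOW
u6 = u0 NAND u3 = HIGH NAND HIGH = LOW
u7 = u5 NAND u6 = LOW NAND LOW = HIGH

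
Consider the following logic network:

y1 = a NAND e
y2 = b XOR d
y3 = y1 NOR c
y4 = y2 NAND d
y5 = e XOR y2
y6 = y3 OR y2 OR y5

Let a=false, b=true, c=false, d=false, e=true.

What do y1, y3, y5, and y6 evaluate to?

y1 = true  y3 = false  y5 = false  y6 = true

y1 = a NAND e = false NAND true = true
y2 = b XOR d = true XOR false = true
y3 = y1 NOR c = true NOR false = false
y5 = e XOR y2 = true XOR true = false
y6 = y3 OR y2 OR y5 = false OR true OR false = true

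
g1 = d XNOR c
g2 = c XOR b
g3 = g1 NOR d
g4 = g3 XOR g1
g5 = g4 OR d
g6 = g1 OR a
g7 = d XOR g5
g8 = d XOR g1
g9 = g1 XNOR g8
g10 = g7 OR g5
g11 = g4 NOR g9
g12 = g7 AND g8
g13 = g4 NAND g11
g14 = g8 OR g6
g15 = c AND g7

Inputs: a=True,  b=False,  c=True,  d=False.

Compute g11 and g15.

g1 = d XNOR c = False XNOR True = False
g3 = g1 NOR d = False NOR False = True
g4 = g3 XOR g1 = True XOR False = True
g5 = g4 OR d = True OR False = True
g7 = d XOR g5 = False XOR True = True
g8 = d XOR g1 = False XOR False = False
g9 = g1 XNOR g8 = False XNOR False = True
g11 = g4 NOR g9 = True NOR True = False
g15 = c AND g7 = True AND True = True

g11 = False, g15 = True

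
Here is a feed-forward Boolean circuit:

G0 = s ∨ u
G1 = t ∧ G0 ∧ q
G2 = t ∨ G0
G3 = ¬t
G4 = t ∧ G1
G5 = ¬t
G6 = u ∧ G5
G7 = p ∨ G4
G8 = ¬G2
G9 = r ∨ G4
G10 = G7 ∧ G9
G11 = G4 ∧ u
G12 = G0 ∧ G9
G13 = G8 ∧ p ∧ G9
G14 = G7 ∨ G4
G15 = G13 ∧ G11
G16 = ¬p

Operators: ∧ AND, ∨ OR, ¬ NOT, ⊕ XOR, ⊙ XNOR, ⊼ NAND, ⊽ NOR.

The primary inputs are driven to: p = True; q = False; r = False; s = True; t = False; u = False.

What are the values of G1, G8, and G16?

G0 = s OR u = True OR False = True
G1 = t AND G0 AND q = False AND True AND False = False
G2 = t OR G0 = False OR True = True
G8 = NOT G2 = NOT True = False
G16 = NOT p = NOT True = False

G1 = False, G8 = False, G16 = False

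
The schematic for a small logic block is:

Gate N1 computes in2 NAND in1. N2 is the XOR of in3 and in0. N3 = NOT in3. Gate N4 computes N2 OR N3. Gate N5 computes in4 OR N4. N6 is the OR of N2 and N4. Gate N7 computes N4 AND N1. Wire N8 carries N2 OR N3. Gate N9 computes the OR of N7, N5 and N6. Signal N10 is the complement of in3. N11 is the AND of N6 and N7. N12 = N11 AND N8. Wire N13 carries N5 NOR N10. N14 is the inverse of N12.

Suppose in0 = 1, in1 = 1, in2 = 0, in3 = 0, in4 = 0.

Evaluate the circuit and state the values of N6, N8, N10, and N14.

N6 = 1, N8 = 1, N10 = 1, N14 = 0

N1 = in2 NAND in1 = 0 NAND 1 = 1
N2 = in3 XOR in0 = 0 XOR 1 = 1
N3 = NOT in3 = NOT 0 = 1
N4 = N2 OR N3 = 1 OR 1 = 1
N6 = N2 OR N4 = 1 OR 1 = 1
N7 = N4 AND N1 = 1 AND 1 = 1
N8 = N2 OR N3 = 1 OR 1 = 1
N10 = NOT in3 = NOT 0 = 1
N11 = N6 AND N7 = 1 AND 1 = 1
N12 = N11 AND N8 = 1 AND 1 = 1
N14 = NOT N12 = NOT 1 = 0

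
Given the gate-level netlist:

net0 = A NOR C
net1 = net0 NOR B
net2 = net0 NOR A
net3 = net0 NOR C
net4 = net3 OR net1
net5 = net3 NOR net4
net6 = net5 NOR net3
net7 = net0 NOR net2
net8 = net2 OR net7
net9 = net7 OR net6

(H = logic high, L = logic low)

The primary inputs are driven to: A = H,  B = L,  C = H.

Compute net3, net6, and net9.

net3 = L, net6 = H, net9 = H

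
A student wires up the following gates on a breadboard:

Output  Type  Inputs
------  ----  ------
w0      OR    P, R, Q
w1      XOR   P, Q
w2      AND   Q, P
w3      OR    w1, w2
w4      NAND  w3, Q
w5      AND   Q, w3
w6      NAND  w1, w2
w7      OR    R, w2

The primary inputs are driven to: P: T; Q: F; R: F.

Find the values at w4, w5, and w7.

w4 = T, w5 = F, w7 = F

w1 = P XOR Q = T XOR F = T
w2 = Q AND P = F AND T = F
w3 = w1 OR w2 = T OR F = T
w4 = w3 NAND Q = T NAND F = T
w5 = Q AND w3 = F AND T = F
w7 = R OR w2 = F OR F = F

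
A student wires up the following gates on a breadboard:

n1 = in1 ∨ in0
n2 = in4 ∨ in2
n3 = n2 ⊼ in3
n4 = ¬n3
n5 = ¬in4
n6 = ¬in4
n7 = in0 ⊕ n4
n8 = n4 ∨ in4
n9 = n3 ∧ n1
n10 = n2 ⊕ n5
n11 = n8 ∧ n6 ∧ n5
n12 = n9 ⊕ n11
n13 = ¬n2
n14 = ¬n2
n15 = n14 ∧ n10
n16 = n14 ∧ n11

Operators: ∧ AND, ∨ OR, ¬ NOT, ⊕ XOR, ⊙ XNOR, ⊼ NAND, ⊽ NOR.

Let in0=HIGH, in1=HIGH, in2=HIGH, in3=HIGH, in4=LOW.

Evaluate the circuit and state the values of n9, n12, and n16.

n1 = in1 OR in0 = HIGH OR HIGH = HIGH
n2 = in4 OR in2 = LOW OR HIGH = HIGH
n3 = n2 NAND in3 = HIGH NAND HIGH = LOW
n4 = NOT n3 = NOT LOW = HIGH
n5 = NOT in4 = NOT LOW = HIGH
n6 = NOT in4 = NOT LOW = HIGH
n8 = n4 OR in4 = HIGH OR LOW = HIGH
n9 = n3 AND n1 = LOW AND HIGH = LOW
n11 = n8 AND n6 AND n5 = HIGH AND HIGH AND HIGH = HIGH
n12 = n9 XOR n11 = LOW XOR HIGH = HIGH
n14 = NOT n2 = NOT HIGH = LOW
n16 = n14 AND n11 = LOW AND HIGH = LOW

n9 = LOW  n12 = HIGH  n16 = LOW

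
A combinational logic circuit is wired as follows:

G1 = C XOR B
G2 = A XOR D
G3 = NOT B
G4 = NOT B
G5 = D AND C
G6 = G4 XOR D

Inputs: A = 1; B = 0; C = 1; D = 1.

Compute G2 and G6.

G2 = 0, G6 = 0

G2 = A XOR D = 1 XOR 1 = 0
G4 = NOT B = NOT 0 = 1
G6 = G4 XOR D = 1 XOR 1 = 0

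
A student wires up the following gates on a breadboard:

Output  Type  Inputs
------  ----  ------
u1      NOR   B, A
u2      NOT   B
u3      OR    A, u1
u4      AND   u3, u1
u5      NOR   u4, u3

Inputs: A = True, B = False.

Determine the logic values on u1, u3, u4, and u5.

u1 = False, u3 = True, u4 = False, u5 = False

u1 = B NOR A = False NOR True = False
u3 = A OR u1 = True OR False = True
u4 = u3 AND u1 = True AND False = False
u5 = u4 NOR u3 = False NOR True = False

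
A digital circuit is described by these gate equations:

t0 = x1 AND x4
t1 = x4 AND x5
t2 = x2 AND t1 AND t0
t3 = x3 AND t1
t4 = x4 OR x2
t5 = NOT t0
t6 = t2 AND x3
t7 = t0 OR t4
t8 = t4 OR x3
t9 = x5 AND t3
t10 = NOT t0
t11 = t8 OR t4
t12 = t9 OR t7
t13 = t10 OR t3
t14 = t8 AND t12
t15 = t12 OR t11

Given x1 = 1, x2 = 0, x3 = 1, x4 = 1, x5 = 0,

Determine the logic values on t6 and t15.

t6 = 0  t15 = 1

t0 = x1 AND x4 = 1 AND 1 = 1
t1 = x4 AND x5 = 1 AND 0 = 0
t2 = x2 AND t1 AND t0 = 0 AND 0 AND 1 = 0
t3 = x3 AND t1 = 1 AND 0 = 0
t4 = x4 OR x2 = 1 OR 0 = 1
t6 = t2 AND x3 = 0 AND 1 = 0
t7 = t0 OR t4 = 1 OR 1 = 1
t8 = t4 OR x3 = 1 OR 1 = 1
t9 = x5 AND t3 = 0 AND 0 = 0
t11 = t8 OR t4 = 1 OR 1 = 1
t12 = t9 OR t7 = 0 OR 1 = 1
t15 = t12 OR t11 = 1 OR 1 = 1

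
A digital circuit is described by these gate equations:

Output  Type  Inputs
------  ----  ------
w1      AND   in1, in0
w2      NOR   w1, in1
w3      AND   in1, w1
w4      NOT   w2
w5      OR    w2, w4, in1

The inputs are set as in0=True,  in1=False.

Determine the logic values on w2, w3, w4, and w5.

w1 = in1 AND in0 = False AND True = False
w2 = w1 NOR in1 = False NOR False = True
w3 = in1 AND w1 = False AND False = False
w4 = NOT w2 = NOT True = False
w5 = w2 OR w4 OR in1 = True OR False OR False = True

w2 = True, w3 = False, w4 = False, w5 = True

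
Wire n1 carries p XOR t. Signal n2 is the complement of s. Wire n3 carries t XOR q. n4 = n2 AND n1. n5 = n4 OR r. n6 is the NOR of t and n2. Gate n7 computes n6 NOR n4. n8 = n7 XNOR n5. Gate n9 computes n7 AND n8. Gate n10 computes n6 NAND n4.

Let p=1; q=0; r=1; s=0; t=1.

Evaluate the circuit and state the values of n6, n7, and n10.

n6 = 0; n7 = 1; n10 = 1

n1 = p XOR t = 1 XOR 1 = 0
n2 = NOT s = NOT 0 = 1
n4 = n2 AND n1 = 1 AND 0 = 0
n6 = t NOR n2 = 1 NOR 1 = 0
n7 = n6 NOR n4 = 0 NOR 0 = 1
n10 = n6 NAND n4 = 0 NAND 0 = 1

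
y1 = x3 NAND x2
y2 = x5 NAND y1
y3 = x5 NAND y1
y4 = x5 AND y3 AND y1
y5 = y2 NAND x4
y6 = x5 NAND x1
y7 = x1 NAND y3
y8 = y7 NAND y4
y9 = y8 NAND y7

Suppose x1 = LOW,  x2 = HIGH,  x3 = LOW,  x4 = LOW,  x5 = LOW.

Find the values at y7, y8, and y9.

y1 = x3 NAND x2 = LOW NAND HIGH = HIGH
y3 = x5 NAND y1 = LOW NAND HIGH = HIGH
y4 = x5 AND y3 AND y1 = LOW AND HIGH AND HIGH = LOW
y7 = x1 NAND y3 = LOW NAND HIGH = HIGH
y8 = y7 NAND y4 = HIGH NAND LOW = HIGH
y9 = y8 NAND y7 = HIGH NAND HIGH = LOW

y7 = HIGH  y8 = HIGH  y9 = LOW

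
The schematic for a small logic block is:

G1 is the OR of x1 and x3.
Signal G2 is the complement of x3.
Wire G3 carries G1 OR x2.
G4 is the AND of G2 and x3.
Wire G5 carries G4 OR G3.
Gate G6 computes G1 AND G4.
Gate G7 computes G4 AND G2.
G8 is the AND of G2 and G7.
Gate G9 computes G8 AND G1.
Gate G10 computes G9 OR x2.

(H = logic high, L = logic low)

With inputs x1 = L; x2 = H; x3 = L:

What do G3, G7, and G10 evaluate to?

G3 = H; G7 = L; G10 = H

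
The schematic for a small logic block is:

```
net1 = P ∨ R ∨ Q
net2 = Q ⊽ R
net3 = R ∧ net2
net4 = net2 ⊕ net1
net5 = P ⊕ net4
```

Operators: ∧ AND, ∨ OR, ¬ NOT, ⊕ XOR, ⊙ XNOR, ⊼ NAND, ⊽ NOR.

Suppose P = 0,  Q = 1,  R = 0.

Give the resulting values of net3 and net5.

net1 = P OR R OR Q = 0 OR 0 OR 1 = 1
net2 = Q NOR R = 1 NOR 0 = 0
net3 = R AND net2 = 0 AND 0 = 0
net4 = net2 XOR net1 = 0 XOR 1 = 1
net5 = P XOR net4 = 0 XOR 1 = 1

net3 = 0  net5 = 1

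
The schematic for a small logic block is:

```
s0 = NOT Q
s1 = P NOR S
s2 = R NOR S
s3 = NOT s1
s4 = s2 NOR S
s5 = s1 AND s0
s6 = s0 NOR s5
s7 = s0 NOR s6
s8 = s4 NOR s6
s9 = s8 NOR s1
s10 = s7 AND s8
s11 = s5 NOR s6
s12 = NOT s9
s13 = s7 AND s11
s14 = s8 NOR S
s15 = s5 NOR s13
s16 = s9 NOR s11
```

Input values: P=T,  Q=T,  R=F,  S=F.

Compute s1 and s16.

s1 = F  s16 = F

s0 = NOT Q = NOT T = F
s1 = P NOR S = T NOR F = F
s2 = R NOR S = F NOR F = T
s4 = s2 NOR S = T NOR F = F
s5 = s1 AND s0 = F AND F = F
s6 = s0 NOR s5 = F NOR F = T
s8 = s4 NOR s6 = F NOR T = F
s9 = s8 NOR s1 = F NOR F = T
s11 = s5 NOR s6 = F NOR T = F
s16 = s9 NOR s11 = T NOR F = F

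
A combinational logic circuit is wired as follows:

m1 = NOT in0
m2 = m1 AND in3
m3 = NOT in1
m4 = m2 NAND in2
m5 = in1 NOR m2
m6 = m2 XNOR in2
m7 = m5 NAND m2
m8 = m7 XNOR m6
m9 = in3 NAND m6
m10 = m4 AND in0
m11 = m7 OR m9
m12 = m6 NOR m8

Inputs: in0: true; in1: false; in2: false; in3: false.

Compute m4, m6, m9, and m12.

m4 = true; m6 = true; m9 = true; m12 = false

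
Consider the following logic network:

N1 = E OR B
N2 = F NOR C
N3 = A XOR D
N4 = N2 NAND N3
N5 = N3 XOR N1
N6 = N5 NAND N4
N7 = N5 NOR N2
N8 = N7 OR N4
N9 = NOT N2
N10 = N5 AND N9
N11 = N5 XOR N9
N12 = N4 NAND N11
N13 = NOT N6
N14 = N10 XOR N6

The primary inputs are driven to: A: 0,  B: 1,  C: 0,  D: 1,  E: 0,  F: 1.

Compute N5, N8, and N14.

N5 = 0, N8 = 1, N14 = 1

N1 = E OR B = 0 OR 1 = 1
N2 = F NOR C = 1 NOR 0 = 0
N3 = A XOR D = 0 XOR 1 = 1
N4 = N2 NAND N3 = 0 NAND 1 = 1
N5 = N3 XOR N1 = 1 XOR 1 = 0
N6 = N5 NAND N4 = 0 NAND 1 = 1
N7 = N5 NOR N2 = 0 NOR 0 = 1
N8 = N7 OR N4 = 1 OR 1 = 1
N9 = NOT N2 = NOT 0 = 1
N10 = N5 AND N9 = 0 AND 1 = 0
N14 = N10 XOR N6 = 0 XOR 1 = 1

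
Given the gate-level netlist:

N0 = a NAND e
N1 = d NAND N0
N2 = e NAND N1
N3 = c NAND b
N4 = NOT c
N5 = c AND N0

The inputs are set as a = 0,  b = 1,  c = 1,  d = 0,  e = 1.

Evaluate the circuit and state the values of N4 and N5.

N0 = a NAND e = 0 NAND 1 = 1
N4 = NOT c = NOT 1 = 0
N5 = c AND N0 = 1 AND 1 = 1

N4 = 0; N5 = 1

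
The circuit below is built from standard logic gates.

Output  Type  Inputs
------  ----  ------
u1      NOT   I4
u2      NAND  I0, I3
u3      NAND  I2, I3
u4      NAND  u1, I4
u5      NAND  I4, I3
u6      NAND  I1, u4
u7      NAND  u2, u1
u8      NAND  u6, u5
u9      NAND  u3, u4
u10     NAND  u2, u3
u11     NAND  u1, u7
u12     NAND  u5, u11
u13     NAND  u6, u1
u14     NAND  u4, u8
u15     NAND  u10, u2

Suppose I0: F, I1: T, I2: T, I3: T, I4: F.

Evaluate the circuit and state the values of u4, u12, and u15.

u1 = NOT I4 = NOT F = T
u2 = I0 NAND I3 = F NAND T = T
u3 = I2 NAND I3 = T NAND T = F
u4 = u1 NAND I4 = T NAND F = T
u5 = I4 NAND I3 = F NAND T = T
u7 = u2 NAND u1 = T NAND T = F
u10 = u2 NAND u3 = T NAND F = T
u11 = u1 NAND u7 = T NAND F = T
u12 = u5 NAND u11 = T NAND T = F
u15 = u10 NAND u2 = T NAND T = F

u4 = T, u12 = F, u15 = F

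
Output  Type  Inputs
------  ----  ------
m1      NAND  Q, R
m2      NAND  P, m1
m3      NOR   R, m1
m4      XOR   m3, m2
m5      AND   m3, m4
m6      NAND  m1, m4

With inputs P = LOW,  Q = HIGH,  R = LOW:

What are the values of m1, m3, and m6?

m1 = HIGH, m3 = LOW, m6 = LOW

m1 = Q NAND R = HIGH NAND LOW = HIGH
m2 = P NAND m1 = LOW NAND HIGH = HIGH
m3 = R NOR m1 = LOW NOR HIGH = LOW
m4 = m3 XOR m2 = LOW XOR HIGH = HIGH
m6 = m1 NAND m4 = HIGH NAND HIGH = LOW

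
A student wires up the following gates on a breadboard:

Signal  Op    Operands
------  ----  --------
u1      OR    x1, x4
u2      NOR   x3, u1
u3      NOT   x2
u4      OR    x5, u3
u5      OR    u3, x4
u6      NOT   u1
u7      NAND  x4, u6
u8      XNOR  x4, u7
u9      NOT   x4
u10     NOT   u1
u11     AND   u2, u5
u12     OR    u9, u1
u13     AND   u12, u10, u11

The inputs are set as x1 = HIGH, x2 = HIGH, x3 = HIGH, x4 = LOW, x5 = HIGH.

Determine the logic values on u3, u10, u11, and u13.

u3 = LOW, u10 = LOW, u11 = LOW, u13 = LOW

u1 = x1 OR x4 = HIGH OR LOW = HIGH
u2 = x3 NOR u1 = HIGH NOR HIGH = LOW
u3 = NOT x2 = NOT HIGH = LOW
u5 = u3 OR x4 = LOW OR LOW = LOW
u9 = NOT x4 = NOT LOW = HIGH
u10 = NOT u1 = NOT HIGH = LOW
u11 = u2 AND u5 = LOW AND LOW = LOW
u12 = u9 OR u1 = HIGH OR HIGH = HIGH
u13 = u12 AND u10 AND u11 = HIGH AND LOW AND LOW = LOW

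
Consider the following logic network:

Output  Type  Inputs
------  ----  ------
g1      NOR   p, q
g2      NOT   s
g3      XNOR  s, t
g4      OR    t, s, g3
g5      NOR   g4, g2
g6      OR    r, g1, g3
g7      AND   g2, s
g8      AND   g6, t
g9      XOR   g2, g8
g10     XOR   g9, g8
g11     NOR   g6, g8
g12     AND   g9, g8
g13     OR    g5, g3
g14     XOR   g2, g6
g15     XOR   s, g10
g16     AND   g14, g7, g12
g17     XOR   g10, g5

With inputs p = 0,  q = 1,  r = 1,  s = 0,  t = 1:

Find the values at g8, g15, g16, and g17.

g8 = 1, g15 = 1, g16 = 0, g17 = 1

g1 = p NOR q = 0 NOR 1 = 0
g2 = NOT s = NOT 0 = 1
g3 = s XNOR t = 0 XNOR 1 = 0
g4 = t OR s OR g3 = 1 OR 0 OR 0 = 1
g5 = g4 NOR g2 = 1 NOR 1 = 0
g6 = r OR g1 OR g3 = 1 OR 0 OR 0 = 1
g7 = g2 AND s = 1 AND 0 = 0
g8 = g6 AND t = 1 AND 1 = 1
g9 = g2 XOR g8 = 1 XOR 1 = 0
g10 = g9 XOR g8 = 0 XOR 1 = 1
g12 = g9 AND g8 = 0 AND 1 = 0
g14 = g2 XOR g6 = 1 XOR 1 = 0
g15 = s XOR g10 = 0 XOR 1 = 1
g16 = g14 AND g7 AND g12 = 0 AND 0 AND 0 = 0
g17 = g10 XOR g5 = 1 XOR 0 = 1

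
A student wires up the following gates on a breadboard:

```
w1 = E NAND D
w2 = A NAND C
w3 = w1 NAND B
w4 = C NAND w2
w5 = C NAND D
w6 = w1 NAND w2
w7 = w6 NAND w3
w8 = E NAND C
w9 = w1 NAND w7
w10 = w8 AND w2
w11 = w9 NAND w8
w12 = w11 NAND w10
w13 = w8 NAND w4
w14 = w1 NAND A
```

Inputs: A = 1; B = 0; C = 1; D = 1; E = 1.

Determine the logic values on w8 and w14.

w8 = 0, w14 = 1

w1 = E NAND D = 1 NAND 1 = 0
w8 = E NAND C = 1 NAND 1 = 0
w14 = w1 NAND A = 0 NAND 1 = 1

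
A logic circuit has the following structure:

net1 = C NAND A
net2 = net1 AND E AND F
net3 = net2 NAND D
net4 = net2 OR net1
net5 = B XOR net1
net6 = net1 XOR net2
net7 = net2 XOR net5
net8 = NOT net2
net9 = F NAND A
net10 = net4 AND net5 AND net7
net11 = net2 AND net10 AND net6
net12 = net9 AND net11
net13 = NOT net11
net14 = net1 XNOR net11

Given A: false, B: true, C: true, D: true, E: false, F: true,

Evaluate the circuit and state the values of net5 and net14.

net1 = C NAND A = true NAND false = true
net2 = net1 AND E AND F = true AND false AND true = false
net4 = net2 OR net1 = false OR true = true
net5 = B XOR net1 = true XOR true = false
net6 = net1 XOR net2 = true XOR false = true
net7 = net2 XOR net5 = false XOR false = false
net10 = net4 AND net5 AND net7 = true AND false AND false = false
net11 = net2 AND net10 AND net6 = false AND false AND true = false
net14 = net1 XNOR net11 = true XNOR false = false

net5 = false  net14 = false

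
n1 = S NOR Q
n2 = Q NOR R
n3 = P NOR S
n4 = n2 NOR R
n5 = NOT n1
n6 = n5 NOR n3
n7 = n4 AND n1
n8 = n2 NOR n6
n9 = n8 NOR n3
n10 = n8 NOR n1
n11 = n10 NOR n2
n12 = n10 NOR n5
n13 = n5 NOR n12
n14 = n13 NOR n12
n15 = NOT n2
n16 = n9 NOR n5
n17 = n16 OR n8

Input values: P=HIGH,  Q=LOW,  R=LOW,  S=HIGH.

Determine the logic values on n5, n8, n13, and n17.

n1 = S NOR Q = HIGH NOR LOW = LOW
n2 = Q NOR R = LOW NOR LOW = HIGH
n3 = P NOR S = HIGH NOR HIGH = LOW
n5 = NOT n1 = NOT LOW = HIGH
n6 = n5 NOR n3 = HIGH NOR LOW = LOW
n8 = n2 NOR n6 = HIGH NOR LOW = LOW
n9 = n8 NOR n3 = LOW NOR LOW = HIGH
n10 = n8 NOR n1 = LOW NOR LOW = HIGH
n12 = n10 NOR n5 = HIGH NOR HIGH = LOW
n13 = n5 NOR n12 = HIGH NOR LOW = LOW
n16 = n9 NOR n5 = HIGH NOR HIGH = LOW
n17 = n16 OR n8 = LOW OR LOW = LOW

n5 = HIGH  n8 = LOW  n13 = LOW  n17 = LOW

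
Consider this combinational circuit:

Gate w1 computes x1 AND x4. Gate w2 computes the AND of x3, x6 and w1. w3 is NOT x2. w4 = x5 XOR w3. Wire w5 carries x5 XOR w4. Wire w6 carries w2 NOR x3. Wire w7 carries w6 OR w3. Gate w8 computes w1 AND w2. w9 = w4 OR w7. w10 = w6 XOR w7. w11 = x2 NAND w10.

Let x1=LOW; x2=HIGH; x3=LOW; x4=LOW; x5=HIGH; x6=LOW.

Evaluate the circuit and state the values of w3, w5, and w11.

w3 = LOW  w5 = LOW  w11 = HIGH

w1 = x1 AND x4 = LOW AND LOW = LOW
w2 = x3 AND x6 AND w1 = LOW AND LOW AND LOW = LOW
w3 = NOT x2 = NOT HIGH = LOW
w4 = x5 XOR w3 = HIGH XOR LOW = HIGH
w5 = x5 XOR w4 = HIGH XOR HIGH = LOW
w6 = w2 NOR x3 = LOW NOR LOW = HIGH
w7 = w6 OR w3 = HIGH OR LOW = HIGH
w10 = w6 XOR w7 = HIGH XOR HIGH = LOW
w11 = x2 NAND w10 = HIGH NAND LOW = HIGH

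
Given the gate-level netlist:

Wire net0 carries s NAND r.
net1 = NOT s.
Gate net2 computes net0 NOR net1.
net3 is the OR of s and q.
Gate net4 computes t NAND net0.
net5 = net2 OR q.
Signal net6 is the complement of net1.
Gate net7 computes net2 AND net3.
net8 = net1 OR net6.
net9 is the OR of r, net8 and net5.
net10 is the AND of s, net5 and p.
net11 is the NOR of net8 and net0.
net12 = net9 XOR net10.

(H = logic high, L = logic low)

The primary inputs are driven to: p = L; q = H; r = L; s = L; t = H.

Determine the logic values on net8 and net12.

net8 = H  net12 = H

net0 = s NAND r = L NAND L = H
net1 = NOT s = NOT L = H
net2 = net0 NOR net1 = H NOR H = L
net5 = net2 OR q = L OR H = H
net6 = NOT net1 = NOT H = L
net8 = net1 OR net6 = H OR L = H
net9 = r OR net8 OR net5 = L OR H OR H = H
net10 = s AND net5 AND p = L AND H AND L = L
net12 = net9 XOR net10 = H XOR L = H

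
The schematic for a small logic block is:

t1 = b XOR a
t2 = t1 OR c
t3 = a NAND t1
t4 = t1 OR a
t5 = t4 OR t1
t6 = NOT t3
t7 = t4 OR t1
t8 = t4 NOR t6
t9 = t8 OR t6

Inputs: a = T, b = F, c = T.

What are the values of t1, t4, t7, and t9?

t1 = T, t4 = T, t7 = T, t9 = T

t1 = b XOR a = F XOR T = T
t3 = a NAND t1 = T NAND T = F
t4 = t1 OR a = T OR T = T
t6 = NOT t3 = NOT F = T
t7 = t4 OR t1 = T OR T = T
t8 = t4 NOR t6 = T NOR T = F
t9 = t8 OR t6 = F OR T = T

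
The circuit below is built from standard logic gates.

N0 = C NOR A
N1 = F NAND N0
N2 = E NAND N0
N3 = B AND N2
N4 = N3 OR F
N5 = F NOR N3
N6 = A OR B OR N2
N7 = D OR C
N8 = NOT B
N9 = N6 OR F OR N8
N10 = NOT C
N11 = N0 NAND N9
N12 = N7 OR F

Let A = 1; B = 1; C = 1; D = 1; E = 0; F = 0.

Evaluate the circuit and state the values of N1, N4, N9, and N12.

N0 = C NOR A = 1 NOR 1 = 0
N1 = F NAND N0 = 0 NAND 0 = 1
N2 = E NAND N0 = 0 NAND 0 = 1
N3 = B AND N2 = 1 AND 1 = 1
N4 = N3 OR F = 1 OR 0 = 1
N6 = A OR B OR N2 = 1 OR 1 OR 1 = 1
N7 = D OR C = 1 OR 1 = 1
N8 = NOT B = NOT 1 = 0
N9 = N6 OR F OR N8 = 1 OR 0 OR 0 = 1
N12 = N7 OR F = 1 OR 0 = 1

N1 = 1  N4 = 1  N9 = 1  N12 = 1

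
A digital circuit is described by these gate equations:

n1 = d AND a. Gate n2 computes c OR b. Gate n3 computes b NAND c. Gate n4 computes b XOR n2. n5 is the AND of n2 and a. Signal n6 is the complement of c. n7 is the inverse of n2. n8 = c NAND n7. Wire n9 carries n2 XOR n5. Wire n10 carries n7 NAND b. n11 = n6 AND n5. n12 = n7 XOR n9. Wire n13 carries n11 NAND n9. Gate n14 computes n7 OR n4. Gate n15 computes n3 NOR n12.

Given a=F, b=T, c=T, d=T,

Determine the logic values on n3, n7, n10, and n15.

n2 = c OR b = T OR T = T
n3 = b NAND c = T NAND T = F
n5 = n2 AND a = T AND F = F
n7 = NOT n2 = NOT T = F
n9 = n2 XOR n5 = T XOR F = T
n10 = n7 NAND b = F NAND T = T
n12 = n7 XOR n9 = F XOR T = T
n15 = n3 NOR n12 = F NOR T = F

n3 = F, n7 = F, n10 = T, n15 = F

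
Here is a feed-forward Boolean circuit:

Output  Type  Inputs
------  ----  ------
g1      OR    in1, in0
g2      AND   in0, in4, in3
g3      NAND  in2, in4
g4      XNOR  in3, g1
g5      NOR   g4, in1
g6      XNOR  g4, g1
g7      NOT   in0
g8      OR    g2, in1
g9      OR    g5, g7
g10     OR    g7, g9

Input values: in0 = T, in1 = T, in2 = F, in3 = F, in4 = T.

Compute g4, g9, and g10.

g4 = F, g9 = F, g10 = F

g1 = in1 OR in0 = T OR T = T
g4 = in3 XNOR g1 = F XNOR T = F
g5 = g4 NOR in1 = F NOR T = F
g7 = NOT in0 = NOT T = F
g9 = g5 OR g7 = F OR F = F
g10 = g7 OR g9 = F OR F = F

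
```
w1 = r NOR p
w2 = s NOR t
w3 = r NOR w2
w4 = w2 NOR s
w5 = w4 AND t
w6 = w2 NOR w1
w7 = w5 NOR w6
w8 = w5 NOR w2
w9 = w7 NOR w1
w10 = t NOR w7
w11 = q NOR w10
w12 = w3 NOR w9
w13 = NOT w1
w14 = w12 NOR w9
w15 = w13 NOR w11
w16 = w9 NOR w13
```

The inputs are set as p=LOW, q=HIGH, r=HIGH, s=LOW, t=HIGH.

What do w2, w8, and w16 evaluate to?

w1 = r NOR p = HIGH NOR LOW = LOW
w2 = s NOR t = LOW NOR HIGH = LOW
w4 = w2 NOR s = LOW NOR LOW = HIGH
w5 = w4 AND t = HIGH AND HIGH = HIGH
w6 = w2 NOR w1 = LOW NOR LOW = HIGH
w7 = w5 NOR w6 = HIGH NOR HIGH = LOW
w8 = w5 NOR w2 = HIGH NOR LOW = LOW
w9 = w7 NOR w1 = LOW NOR LOW = HIGH
w13 = NOT w1 = NOT LOW = HIGH
w16 = w9 NOR w13 = HIGH NOR HIGH = LOW

w2 = LOW, w8 = LOW, w16 = LOW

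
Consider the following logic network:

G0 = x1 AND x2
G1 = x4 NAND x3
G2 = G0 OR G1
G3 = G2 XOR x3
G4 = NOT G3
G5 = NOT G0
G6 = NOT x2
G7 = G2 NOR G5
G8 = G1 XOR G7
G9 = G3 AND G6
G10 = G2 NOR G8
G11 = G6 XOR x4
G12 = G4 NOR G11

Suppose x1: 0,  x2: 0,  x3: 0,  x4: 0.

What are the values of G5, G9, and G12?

G5 = 1; G9 = 1; G12 = 0

G0 = x1 AND x2 = 0 AND 0 = 0
G1 = x4 NAND x3 = 0 NAND 0 = 1
G2 = G0 OR G1 = 0 OR 1 = 1
G3 = G2 XOR x3 = 1 XOR 0 = 1
G4 = NOT G3 = NOT 1 = 0
G5 = NOT G0 = NOT 0 = 1
G6 = NOT x2 = NOT 0 = 1
G9 = G3 AND G6 = 1 AND 1 = 1
G11 = G6 XOR x4 = 1 XOR 0 = 1
G12 = G4 NOR G11 = 0 NOR 1 = 0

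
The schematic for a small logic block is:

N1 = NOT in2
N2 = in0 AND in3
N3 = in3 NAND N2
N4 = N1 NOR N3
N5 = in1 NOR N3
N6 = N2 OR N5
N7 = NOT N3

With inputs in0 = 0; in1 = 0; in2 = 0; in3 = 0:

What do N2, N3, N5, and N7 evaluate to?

N2 = in0 AND in3 = 0 AND 0 = 0
N3 = in3 NAND N2 = 0 NAND 0 = 1
N5 = in1 NOR N3 = 0 NOR 1 = 0
N7 = NOT N3 = NOT 1 = 0

N2 = 0, N3 = 1, N5 = 0, N7 = 0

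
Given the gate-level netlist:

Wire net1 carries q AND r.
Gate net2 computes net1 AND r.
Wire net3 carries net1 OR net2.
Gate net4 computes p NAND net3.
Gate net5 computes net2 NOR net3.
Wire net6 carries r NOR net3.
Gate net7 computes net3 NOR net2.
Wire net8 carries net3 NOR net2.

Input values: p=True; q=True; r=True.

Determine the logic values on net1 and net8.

net1 = q AND r = True AND True = True
net2 = net1 AND r = True AND True = True
net3 = net1 OR net2 = True OR True = True
net8 = net3 NOR net2 = True NOR True = False

net1 = True  net8 = False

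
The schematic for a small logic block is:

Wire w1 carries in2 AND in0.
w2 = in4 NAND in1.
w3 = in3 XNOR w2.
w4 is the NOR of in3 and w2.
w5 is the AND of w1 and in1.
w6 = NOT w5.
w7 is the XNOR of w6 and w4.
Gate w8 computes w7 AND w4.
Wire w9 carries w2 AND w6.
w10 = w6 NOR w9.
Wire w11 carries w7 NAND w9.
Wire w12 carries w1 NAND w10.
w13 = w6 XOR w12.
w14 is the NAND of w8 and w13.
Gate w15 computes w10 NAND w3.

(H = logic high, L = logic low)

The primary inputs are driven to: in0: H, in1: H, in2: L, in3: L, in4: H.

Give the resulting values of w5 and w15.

w1 = in2 AND in0 = L AND H = L
w2 = in4 NAND in1 = H NAND H = L
w3 = in3 XNOR w2 = L XNOR L = H
w5 = w1 AND in1 = L AND H = L
w6 = NOT w5 = NOT L = H
w9 = w2 AND w6 = L AND H = L
w10 = w6 NOR w9 = H NOR L = L
w15 = w10 NAND w3 = L NAND H = H

w5 = L, w15 = H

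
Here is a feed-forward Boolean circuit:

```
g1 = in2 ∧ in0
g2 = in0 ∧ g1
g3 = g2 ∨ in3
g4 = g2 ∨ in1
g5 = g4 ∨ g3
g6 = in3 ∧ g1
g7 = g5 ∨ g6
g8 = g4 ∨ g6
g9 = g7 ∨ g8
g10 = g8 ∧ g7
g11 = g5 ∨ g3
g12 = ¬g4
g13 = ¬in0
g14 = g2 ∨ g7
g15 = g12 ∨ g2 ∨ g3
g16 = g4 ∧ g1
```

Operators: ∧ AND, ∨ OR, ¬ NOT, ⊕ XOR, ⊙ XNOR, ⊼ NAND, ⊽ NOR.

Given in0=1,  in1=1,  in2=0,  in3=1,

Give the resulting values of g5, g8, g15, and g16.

g1 = in2 AND in0 = 0 AND 1 = 0
g2 = in0 AND g1 = 1 AND 0 = 0
g3 = g2 OR in3 = 0 OR 1 = 1
g4 = g2 OR in1 = 0 OR 1 = 1
g5 = g4 OR g3 = 1 OR 1 = 1
g6 = in3 AND g1 = 1 AND 0 = 0
g8 = g4 OR g6 = 1 OR 0 = 1
g12 = NOT g4 = NOT 1 = 0
g15 = g12 OR g2 OR g3 = 0 OR 0 OR 1 = 1
g16 = g4 AND g1 = 1 AND 0 = 0

g5 = 1; g8 = 1; g15 = 1; g16 = 0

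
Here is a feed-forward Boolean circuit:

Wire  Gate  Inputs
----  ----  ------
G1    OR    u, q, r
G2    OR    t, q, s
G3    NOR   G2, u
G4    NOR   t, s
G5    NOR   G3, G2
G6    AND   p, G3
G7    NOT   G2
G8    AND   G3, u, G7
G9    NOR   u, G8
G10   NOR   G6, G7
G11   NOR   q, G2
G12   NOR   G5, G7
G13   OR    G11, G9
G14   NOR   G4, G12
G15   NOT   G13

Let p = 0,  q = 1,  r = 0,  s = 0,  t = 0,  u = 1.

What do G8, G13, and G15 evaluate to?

G8 = 0, G13 = 0, G15 = 1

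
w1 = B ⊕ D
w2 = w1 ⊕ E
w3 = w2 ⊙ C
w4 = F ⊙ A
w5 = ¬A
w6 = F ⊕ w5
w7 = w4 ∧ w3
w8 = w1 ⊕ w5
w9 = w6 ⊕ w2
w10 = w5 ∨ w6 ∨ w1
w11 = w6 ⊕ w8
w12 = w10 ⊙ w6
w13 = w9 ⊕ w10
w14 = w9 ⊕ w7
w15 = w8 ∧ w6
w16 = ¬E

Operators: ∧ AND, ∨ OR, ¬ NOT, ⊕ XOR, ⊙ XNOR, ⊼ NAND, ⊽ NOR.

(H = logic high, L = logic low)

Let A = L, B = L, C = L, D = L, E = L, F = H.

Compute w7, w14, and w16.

w7 = L, w14 = L, w16 = H

w1 = B XOR D = L XOR L = L
w2 = w1 XOR E = L XOR L = L
w3 = w2 XNOR C = L XNOR L = H
w4 = F XNOR A = H XNOR L = L
w5 = NOT A = NOT L = H
w6 = F XOR w5 = H XOR H = L
w7 = w4 AND w3 = L AND H = L
w9 = w6 XOR w2 = L XOR L = L
w14 = w9 XOR w7 = L XOR L = L
w16 = NOT E = NOT L = H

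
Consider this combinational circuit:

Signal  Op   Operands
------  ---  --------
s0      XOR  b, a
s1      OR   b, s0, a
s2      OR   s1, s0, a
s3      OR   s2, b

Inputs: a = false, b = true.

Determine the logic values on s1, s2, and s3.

s0 = b XOR a = true XOR false = true
s1 = b OR s0 OR a = true OR true OR false = true
s2 = s1 OR s0 OR a = true OR true OR false = true
s3 = s2 OR b = true OR true = true

s1 = true, s2 = true, s3 = true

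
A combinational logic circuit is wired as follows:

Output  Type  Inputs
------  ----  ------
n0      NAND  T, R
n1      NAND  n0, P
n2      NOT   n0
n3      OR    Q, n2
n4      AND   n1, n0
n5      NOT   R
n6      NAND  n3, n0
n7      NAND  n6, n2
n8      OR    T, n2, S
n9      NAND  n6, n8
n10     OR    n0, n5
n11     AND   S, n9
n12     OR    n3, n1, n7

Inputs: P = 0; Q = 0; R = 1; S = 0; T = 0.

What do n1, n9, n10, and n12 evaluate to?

n1 = 1, n9 = 1, n10 = 1, n12 = 1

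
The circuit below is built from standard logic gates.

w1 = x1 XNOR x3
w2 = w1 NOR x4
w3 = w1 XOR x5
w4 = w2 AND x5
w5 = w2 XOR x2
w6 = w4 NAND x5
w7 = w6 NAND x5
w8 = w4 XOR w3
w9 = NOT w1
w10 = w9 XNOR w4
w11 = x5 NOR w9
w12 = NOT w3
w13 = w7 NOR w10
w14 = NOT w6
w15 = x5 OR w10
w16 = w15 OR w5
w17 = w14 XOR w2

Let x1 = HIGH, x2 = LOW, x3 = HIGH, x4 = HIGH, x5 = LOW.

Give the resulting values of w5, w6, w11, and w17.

w5 = LOW; w6 = HIGH; w11 = HIGH; w17 = LOW

w1 = x1 XNOR x3 = HIGH XNOR HIGH = HIGH
w2 = w1 NOR x4 = HIGH NOR HIGH = LOW
w4 = w2 AND x5 = LOW AND LOW = LOW
w5 = w2 XOR x2 = LOW XOR LOW = LOW
w6 = w4 NAND x5 = LOW NAND LOW = HIGH
w9 = NOT w1 = NOT HIGH = LOW
w11 = x5 NOR w9 = LOW NOR LOW = HIGH
w14 = NOT w6 = NOT HIGH = LOW
w17 = w14 XOR w2 = LOW XOR LOW = LOW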